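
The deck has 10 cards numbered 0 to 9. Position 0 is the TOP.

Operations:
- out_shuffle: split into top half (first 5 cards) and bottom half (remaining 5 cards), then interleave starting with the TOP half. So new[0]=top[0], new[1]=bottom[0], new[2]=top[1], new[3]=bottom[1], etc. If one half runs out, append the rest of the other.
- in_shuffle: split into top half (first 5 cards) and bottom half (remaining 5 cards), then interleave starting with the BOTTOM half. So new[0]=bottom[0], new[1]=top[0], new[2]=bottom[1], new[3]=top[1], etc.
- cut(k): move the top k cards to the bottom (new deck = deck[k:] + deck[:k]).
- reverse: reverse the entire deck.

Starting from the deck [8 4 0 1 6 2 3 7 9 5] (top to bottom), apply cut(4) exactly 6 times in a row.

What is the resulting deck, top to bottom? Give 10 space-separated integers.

After op 1 (cut(4)): [6 2 3 7 9 5 8 4 0 1]
After op 2 (cut(4)): [9 5 8 4 0 1 6 2 3 7]
After op 3 (cut(4)): [0 1 6 2 3 7 9 5 8 4]
After op 4 (cut(4)): [3 7 9 5 8 4 0 1 6 2]
After op 5 (cut(4)): [8 4 0 1 6 2 3 7 9 5]
After op 6 (cut(4)): [6 2 3 7 9 5 8 4 0 1]

Answer: 6 2 3 7 9 5 8 4 0 1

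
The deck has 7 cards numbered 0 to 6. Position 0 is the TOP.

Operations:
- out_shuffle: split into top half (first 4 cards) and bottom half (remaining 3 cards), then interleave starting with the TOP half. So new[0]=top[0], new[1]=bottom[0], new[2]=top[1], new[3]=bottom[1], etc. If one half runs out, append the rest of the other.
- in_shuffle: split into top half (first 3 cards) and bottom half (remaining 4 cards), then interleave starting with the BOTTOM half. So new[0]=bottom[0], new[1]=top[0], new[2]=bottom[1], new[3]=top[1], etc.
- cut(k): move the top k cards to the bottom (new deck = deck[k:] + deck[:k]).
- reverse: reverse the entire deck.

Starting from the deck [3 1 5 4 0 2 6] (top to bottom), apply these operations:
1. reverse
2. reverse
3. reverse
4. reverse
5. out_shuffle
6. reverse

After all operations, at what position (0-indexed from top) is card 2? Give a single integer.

Answer: 3

Derivation:
After op 1 (reverse): [6 2 0 4 5 1 3]
After op 2 (reverse): [3 1 5 4 0 2 6]
After op 3 (reverse): [6 2 0 4 5 1 3]
After op 4 (reverse): [3 1 5 4 0 2 6]
After op 5 (out_shuffle): [3 0 1 2 5 6 4]
After op 6 (reverse): [4 6 5 2 1 0 3]
Card 2 is at position 3.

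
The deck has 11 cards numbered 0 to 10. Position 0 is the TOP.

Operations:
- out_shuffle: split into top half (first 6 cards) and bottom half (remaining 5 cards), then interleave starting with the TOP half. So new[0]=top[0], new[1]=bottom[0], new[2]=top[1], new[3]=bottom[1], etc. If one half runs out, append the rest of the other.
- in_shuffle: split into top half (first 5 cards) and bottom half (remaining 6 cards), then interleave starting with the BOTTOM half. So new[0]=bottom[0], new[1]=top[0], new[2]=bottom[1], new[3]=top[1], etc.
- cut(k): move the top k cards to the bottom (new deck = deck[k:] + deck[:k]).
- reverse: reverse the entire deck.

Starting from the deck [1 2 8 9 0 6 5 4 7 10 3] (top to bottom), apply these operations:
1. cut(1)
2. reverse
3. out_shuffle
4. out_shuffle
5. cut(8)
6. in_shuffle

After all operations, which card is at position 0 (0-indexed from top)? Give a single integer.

After op 1 (cut(1)): [2 8 9 0 6 5 4 7 10 3 1]
After op 2 (reverse): [1 3 10 7 4 5 6 0 9 8 2]
After op 3 (out_shuffle): [1 6 3 0 10 9 7 8 4 2 5]
After op 4 (out_shuffle): [1 7 6 8 3 4 0 2 10 5 9]
After op 5 (cut(8)): [10 5 9 1 7 6 8 3 4 0 2]
After op 6 (in_shuffle): [6 10 8 5 3 9 4 1 0 7 2]
Position 0: card 6.

Answer: 6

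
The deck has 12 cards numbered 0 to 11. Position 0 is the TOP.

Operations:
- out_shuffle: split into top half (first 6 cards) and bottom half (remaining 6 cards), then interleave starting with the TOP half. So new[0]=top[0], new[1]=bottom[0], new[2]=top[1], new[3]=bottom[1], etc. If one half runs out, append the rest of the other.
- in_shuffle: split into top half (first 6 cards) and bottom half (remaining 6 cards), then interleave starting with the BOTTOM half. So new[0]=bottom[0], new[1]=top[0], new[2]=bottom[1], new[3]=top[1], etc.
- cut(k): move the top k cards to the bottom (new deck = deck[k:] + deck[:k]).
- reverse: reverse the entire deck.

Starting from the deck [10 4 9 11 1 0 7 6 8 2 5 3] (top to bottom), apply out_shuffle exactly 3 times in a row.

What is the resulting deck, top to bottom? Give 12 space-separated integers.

Answer: 10 6 11 5 7 9 2 0 4 8 1 3

Derivation:
After op 1 (out_shuffle): [10 7 4 6 9 8 11 2 1 5 0 3]
After op 2 (out_shuffle): [10 11 7 2 4 1 6 5 9 0 8 3]
After op 3 (out_shuffle): [10 6 11 5 7 9 2 0 4 8 1 3]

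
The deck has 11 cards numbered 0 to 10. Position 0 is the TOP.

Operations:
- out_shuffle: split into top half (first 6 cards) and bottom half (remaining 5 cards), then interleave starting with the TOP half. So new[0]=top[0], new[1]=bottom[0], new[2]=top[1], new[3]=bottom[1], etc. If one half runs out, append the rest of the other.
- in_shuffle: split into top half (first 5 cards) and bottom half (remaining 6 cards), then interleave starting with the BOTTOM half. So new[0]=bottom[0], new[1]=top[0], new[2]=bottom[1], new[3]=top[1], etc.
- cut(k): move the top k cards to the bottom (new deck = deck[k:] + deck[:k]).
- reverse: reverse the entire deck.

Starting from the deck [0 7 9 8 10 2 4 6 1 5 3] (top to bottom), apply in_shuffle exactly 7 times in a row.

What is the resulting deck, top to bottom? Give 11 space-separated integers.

After op 1 (in_shuffle): [2 0 4 7 6 9 1 8 5 10 3]
After op 2 (in_shuffle): [9 2 1 0 8 4 5 7 10 6 3]
After op 3 (in_shuffle): [4 9 5 2 7 1 10 0 6 8 3]
After op 4 (in_shuffle): [1 4 10 9 0 5 6 2 8 7 3]
After op 5 (in_shuffle): [5 1 6 4 2 10 8 9 7 0 3]
After op 6 (in_shuffle): [10 5 8 1 9 6 7 4 0 2 3]
After op 7 (in_shuffle): [6 10 7 5 4 8 0 1 2 9 3]

Answer: 6 10 7 5 4 8 0 1 2 9 3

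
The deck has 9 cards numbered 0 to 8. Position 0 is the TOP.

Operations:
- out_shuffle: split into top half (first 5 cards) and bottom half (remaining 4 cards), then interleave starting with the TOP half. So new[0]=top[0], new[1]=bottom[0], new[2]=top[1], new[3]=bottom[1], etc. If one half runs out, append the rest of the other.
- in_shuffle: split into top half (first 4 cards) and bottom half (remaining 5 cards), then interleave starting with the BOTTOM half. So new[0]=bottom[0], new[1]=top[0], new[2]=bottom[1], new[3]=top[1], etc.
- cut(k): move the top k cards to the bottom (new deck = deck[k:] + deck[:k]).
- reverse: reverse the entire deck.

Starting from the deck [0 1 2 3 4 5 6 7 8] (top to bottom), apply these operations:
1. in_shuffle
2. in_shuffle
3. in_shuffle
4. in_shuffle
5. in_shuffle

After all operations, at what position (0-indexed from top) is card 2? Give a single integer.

Answer: 5

Derivation:
After op 1 (in_shuffle): [4 0 5 1 6 2 7 3 8]
After op 2 (in_shuffle): [6 4 2 0 7 5 3 1 8]
After op 3 (in_shuffle): [7 6 5 4 3 2 1 0 8]
After op 4 (in_shuffle): [3 7 2 6 1 5 0 4 8]
After op 5 (in_shuffle): [1 3 5 7 0 2 4 6 8]
Card 2 is at position 5.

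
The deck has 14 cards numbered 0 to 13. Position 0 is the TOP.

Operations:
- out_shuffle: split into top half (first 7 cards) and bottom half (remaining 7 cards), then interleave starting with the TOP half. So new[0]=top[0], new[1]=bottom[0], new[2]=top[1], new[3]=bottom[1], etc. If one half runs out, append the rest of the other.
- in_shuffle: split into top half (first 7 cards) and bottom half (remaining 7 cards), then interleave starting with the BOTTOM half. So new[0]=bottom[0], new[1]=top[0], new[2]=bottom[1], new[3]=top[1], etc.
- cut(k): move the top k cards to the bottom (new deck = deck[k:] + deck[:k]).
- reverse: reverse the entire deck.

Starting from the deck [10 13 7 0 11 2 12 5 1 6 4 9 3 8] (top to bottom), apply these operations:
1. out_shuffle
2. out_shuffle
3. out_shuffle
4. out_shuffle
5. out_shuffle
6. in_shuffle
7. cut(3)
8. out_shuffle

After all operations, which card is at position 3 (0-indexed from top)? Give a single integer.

Answer: 0

Derivation:
After op 1 (out_shuffle): [10 5 13 1 7 6 0 4 11 9 2 3 12 8]
After op 2 (out_shuffle): [10 4 5 11 13 9 1 2 7 3 6 12 0 8]
After op 3 (out_shuffle): [10 2 4 7 5 3 11 6 13 12 9 0 1 8]
After op 4 (out_shuffle): [10 6 2 13 4 12 7 9 5 0 3 1 11 8]
After op 5 (out_shuffle): [10 9 6 5 2 0 13 3 4 1 12 11 7 8]
After op 6 (in_shuffle): [3 10 4 9 1 6 12 5 11 2 7 0 8 13]
After op 7 (cut(3)): [9 1 6 12 5 11 2 7 0 8 13 3 10 4]
After op 8 (out_shuffle): [9 7 1 0 6 8 12 13 5 3 11 10 2 4]
Position 3: card 0.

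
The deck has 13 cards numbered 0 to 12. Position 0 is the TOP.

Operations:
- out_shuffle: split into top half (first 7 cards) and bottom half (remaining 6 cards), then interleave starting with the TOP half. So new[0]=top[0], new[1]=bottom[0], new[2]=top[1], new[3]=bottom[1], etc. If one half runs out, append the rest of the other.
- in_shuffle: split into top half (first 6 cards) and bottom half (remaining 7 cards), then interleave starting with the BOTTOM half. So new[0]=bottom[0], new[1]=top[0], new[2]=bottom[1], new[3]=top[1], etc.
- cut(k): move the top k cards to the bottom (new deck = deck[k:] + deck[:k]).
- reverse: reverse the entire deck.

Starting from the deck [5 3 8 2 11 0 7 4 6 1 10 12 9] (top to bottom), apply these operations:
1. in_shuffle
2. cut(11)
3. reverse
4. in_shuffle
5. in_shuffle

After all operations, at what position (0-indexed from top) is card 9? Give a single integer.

Answer: 8

Derivation:
After op 1 (in_shuffle): [7 5 4 3 6 8 1 2 10 11 12 0 9]
After op 2 (cut(11)): [0 9 7 5 4 3 6 8 1 2 10 11 12]
After op 3 (reverse): [12 11 10 2 1 8 6 3 4 5 7 9 0]
After op 4 (in_shuffle): [6 12 3 11 4 10 5 2 7 1 9 8 0]
After op 5 (in_shuffle): [5 6 2 12 7 3 1 11 9 4 8 10 0]
Card 9 is at position 8.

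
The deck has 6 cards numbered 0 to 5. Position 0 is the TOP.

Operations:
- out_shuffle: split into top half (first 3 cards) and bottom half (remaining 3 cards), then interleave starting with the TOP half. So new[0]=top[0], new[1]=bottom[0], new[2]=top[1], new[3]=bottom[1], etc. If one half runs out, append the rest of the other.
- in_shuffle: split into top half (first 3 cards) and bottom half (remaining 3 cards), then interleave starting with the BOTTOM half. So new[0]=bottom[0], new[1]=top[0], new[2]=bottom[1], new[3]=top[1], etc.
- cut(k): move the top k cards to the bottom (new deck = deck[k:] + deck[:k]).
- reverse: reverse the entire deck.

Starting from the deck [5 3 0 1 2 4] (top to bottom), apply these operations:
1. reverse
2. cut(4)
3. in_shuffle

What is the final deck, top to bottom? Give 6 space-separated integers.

Answer: 2 3 1 5 0 4

Derivation:
After op 1 (reverse): [4 2 1 0 3 5]
After op 2 (cut(4)): [3 5 4 2 1 0]
After op 3 (in_shuffle): [2 3 1 5 0 4]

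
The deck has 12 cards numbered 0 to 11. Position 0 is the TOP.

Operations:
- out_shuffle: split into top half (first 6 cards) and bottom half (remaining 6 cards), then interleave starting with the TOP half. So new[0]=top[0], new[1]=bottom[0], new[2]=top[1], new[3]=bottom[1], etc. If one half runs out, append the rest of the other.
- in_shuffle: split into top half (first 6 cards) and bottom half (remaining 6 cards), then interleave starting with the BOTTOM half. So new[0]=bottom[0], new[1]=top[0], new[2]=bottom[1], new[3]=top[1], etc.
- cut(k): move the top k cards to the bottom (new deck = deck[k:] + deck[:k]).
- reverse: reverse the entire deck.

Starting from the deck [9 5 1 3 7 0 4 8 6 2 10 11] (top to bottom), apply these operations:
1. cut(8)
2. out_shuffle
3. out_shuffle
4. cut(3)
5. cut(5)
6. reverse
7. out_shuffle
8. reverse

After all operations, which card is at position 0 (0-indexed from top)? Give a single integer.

After op 1 (cut(8)): [6 2 10 11 9 5 1 3 7 0 4 8]
After op 2 (out_shuffle): [6 1 2 3 10 7 11 0 9 4 5 8]
After op 3 (out_shuffle): [6 11 1 0 2 9 3 4 10 5 7 8]
After op 4 (cut(3)): [0 2 9 3 4 10 5 7 8 6 11 1]
After op 5 (cut(5)): [10 5 7 8 6 11 1 0 2 9 3 4]
After op 6 (reverse): [4 3 9 2 0 1 11 6 8 7 5 10]
After op 7 (out_shuffle): [4 11 3 6 9 8 2 7 0 5 1 10]
After op 8 (reverse): [10 1 5 0 7 2 8 9 6 3 11 4]
Position 0: card 10.

Answer: 10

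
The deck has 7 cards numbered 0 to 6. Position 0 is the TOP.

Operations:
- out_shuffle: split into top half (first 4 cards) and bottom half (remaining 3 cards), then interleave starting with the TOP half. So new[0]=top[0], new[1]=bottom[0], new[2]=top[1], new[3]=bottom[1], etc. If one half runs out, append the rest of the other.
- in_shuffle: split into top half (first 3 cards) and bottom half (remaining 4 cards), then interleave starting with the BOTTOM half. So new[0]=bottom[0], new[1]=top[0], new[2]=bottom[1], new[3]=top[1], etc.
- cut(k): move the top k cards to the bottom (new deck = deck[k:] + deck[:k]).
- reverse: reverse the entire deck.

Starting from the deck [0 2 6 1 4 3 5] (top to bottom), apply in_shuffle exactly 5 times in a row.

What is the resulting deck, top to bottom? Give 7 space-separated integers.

Answer: 2 1 3 0 6 4 5

Derivation:
After op 1 (in_shuffle): [1 0 4 2 3 6 5]
After op 2 (in_shuffle): [2 1 3 0 6 4 5]
After op 3 (in_shuffle): [0 2 6 1 4 3 5]
After op 4 (in_shuffle): [1 0 4 2 3 6 5]
After op 5 (in_shuffle): [2 1 3 0 6 4 5]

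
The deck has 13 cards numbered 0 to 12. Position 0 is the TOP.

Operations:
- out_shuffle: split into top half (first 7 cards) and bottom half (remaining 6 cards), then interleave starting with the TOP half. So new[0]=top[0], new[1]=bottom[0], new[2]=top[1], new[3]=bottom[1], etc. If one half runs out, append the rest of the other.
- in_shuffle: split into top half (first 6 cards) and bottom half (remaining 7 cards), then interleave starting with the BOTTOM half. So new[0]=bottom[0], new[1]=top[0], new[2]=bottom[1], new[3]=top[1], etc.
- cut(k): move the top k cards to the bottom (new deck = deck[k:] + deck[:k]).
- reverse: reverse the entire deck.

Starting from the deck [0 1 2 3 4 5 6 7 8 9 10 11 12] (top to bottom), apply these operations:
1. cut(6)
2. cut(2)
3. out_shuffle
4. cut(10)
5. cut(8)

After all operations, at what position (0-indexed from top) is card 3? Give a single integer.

Answer: 11

Derivation:
After op 1 (cut(6)): [6 7 8 9 10 11 12 0 1 2 3 4 5]
After op 2 (cut(2)): [8 9 10 11 12 0 1 2 3 4 5 6 7]
After op 3 (out_shuffle): [8 2 9 3 10 4 11 5 12 6 0 7 1]
After op 4 (cut(10)): [0 7 1 8 2 9 3 10 4 11 5 12 6]
After op 5 (cut(8)): [4 11 5 12 6 0 7 1 8 2 9 3 10]
Card 3 is at position 11.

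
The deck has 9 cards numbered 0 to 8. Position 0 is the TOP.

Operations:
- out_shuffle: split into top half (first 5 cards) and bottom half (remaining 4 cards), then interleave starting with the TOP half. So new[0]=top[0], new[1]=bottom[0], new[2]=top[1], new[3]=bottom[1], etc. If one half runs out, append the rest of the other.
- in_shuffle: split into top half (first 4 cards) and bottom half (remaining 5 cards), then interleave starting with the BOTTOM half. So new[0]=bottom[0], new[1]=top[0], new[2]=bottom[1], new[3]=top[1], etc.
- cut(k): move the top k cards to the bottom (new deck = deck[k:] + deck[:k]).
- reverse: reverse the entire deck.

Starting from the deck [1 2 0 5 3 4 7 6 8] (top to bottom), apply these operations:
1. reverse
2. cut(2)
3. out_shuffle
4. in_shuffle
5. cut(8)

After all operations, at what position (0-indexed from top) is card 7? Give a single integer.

After op 1 (reverse): [8 6 7 4 3 5 0 2 1]
After op 2 (cut(2)): [7 4 3 5 0 2 1 8 6]
After op 3 (out_shuffle): [7 2 4 1 3 8 5 6 0]
After op 4 (in_shuffle): [3 7 8 2 5 4 6 1 0]
After op 5 (cut(8)): [0 3 7 8 2 5 4 6 1]
Card 7 is at position 2.

Answer: 2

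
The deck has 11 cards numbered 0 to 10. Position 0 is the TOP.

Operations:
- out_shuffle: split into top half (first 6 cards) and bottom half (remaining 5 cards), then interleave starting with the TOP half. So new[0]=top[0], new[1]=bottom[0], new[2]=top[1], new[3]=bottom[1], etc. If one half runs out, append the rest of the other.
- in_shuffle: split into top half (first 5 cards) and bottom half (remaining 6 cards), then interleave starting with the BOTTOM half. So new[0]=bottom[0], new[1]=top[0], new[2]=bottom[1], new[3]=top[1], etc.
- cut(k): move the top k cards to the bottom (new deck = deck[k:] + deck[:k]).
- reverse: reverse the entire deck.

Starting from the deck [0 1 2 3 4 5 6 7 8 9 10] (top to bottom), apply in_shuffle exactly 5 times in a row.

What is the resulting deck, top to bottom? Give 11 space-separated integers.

Answer: 9 8 7 6 5 4 3 2 1 0 10

Derivation:
After op 1 (in_shuffle): [5 0 6 1 7 2 8 3 9 4 10]
After op 2 (in_shuffle): [2 5 8 0 3 6 9 1 4 7 10]
After op 3 (in_shuffle): [6 2 9 5 1 8 4 0 7 3 10]
After op 4 (in_shuffle): [8 6 4 2 0 9 7 5 3 1 10]
After op 5 (in_shuffle): [9 8 7 6 5 4 3 2 1 0 10]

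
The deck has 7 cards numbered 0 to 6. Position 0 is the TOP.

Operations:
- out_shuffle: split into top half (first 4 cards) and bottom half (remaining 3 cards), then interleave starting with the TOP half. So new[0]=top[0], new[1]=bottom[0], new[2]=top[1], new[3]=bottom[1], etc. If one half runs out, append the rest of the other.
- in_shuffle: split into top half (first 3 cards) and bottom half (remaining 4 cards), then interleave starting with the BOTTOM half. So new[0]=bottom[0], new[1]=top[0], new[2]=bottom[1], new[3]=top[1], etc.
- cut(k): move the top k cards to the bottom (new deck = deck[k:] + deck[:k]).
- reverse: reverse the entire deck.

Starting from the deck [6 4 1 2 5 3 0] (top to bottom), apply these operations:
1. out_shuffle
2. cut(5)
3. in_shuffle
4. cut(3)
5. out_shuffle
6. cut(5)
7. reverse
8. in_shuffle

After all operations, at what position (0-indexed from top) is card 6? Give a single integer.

Answer: 1

Derivation:
After op 1 (out_shuffle): [6 5 4 3 1 0 2]
After op 2 (cut(5)): [0 2 6 5 4 3 1]
After op 3 (in_shuffle): [5 0 4 2 3 6 1]
After op 4 (cut(3)): [2 3 6 1 5 0 4]
After op 5 (out_shuffle): [2 5 3 0 6 4 1]
After op 6 (cut(5)): [4 1 2 5 3 0 6]
After op 7 (reverse): [6 0 3 5 2 1 4]
After op 8 (in_shuffle): [5 6 2 0 1 3 4]
Card 6 is at position 1.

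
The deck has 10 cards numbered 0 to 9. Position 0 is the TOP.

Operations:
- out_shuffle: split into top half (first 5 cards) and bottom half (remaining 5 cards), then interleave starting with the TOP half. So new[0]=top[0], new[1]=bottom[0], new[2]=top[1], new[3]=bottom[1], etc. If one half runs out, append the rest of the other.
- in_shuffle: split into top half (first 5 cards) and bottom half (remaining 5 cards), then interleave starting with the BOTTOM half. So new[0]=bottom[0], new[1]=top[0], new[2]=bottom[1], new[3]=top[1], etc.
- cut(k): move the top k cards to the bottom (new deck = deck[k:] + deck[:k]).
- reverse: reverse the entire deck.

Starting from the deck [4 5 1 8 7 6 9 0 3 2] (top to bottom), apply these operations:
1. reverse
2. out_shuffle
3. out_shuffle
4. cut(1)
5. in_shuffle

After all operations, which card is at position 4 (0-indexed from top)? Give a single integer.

Answer: 0

Derivation:
After op 1 (reverse): [2 3 0 9 6 7 8 1 5 4]
After op 2 (out_shuffle): [2 7 3 8 0 1 9 5 6 4]
After op 3 (out_shuffle): [2 1 7 9 3 5 8 6 0 4]
After op 4 (cut(1)): [1 7 9 3 5 8 6 0 4 2]
After op 5 (in_shuffle): [8 1 6 7 0 9 4 3 2 5]
Position 4: card 0.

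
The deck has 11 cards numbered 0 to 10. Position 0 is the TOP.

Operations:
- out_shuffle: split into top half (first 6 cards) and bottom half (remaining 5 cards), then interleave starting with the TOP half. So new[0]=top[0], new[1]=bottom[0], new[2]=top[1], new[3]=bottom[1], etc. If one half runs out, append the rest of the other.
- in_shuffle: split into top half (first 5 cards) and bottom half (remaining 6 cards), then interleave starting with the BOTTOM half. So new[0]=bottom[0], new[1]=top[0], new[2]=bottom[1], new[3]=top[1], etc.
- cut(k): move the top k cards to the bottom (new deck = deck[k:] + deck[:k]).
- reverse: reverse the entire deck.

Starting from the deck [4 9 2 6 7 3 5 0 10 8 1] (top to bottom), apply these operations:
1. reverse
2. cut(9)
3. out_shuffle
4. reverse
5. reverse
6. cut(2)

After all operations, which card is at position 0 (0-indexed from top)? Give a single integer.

Answer: 4

Derivation:
After op 1 (reverse): [1 8 10 0 5 3 7 6 2 9 4]
After op 2 (cut(9)): [9 4 1 8 10 0 5 3 7 6 2]
After op 3 (out_shuffle): [9 5 4 3 1 7 8 6 10 2 0]
After op 4 (reverse): [0 2 10 6 8 7 1 3 4 5 9]
After op 5 (reverse): [9 5 4 3 1 7 8 6 10 2 0]
After op 6 (cut(2)): [4 3 1 7 8 6 10 2 0 9 5]
Position 0: card 4.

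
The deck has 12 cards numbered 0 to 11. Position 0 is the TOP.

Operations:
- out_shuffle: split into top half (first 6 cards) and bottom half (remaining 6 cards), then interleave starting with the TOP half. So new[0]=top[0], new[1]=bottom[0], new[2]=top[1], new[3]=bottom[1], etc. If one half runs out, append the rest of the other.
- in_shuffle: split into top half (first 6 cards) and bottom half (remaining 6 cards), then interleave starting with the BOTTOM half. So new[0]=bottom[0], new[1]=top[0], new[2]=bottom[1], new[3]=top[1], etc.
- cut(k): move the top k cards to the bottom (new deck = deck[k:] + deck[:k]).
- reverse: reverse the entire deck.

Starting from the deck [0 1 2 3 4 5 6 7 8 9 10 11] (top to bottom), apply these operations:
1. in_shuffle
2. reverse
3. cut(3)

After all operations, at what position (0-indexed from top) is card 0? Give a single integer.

After op 1 (in_shuffle): [6 0 7 1 8 2 9 3 10 4 11 5]
After op 2 (reverse): [5 11 4 10 3 9 2 8 1 7 0 6]
After op 3 (cut(3)): [10 3 9 2 8 1 7 0 6 5 11 4]
Card 0 is at position 7.

Answer: 7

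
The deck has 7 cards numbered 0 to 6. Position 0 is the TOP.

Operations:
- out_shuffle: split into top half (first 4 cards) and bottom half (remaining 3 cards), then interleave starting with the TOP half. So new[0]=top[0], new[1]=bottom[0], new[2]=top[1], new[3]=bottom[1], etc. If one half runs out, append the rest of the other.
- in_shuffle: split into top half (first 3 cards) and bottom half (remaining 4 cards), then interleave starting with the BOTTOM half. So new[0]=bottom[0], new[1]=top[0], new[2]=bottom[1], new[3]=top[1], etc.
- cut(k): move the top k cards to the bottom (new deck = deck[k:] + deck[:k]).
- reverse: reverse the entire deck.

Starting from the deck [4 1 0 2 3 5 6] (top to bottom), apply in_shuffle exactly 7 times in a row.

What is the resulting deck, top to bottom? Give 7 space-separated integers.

After op 1 (in_shuffle): [2 4 3 1 5 0 6]
After op 2 (in_shuffle): [1 2 5 4 0 3 6]
After op 3 (in_shuffle): [4 1 0 2 3 5 6]
After op 4 (in_shuffle): [2 4 3 1 5 0 6]
After op 5 (in_shuffle): [1 2 5 4 0 3 6]
After op 6 (in_shuffle): [4 1 0 2 3 5 6]
After op 7 (in_shuffle): [2 4 3 1 5 0 6]

Answer: 2 4 3 1 5 0 6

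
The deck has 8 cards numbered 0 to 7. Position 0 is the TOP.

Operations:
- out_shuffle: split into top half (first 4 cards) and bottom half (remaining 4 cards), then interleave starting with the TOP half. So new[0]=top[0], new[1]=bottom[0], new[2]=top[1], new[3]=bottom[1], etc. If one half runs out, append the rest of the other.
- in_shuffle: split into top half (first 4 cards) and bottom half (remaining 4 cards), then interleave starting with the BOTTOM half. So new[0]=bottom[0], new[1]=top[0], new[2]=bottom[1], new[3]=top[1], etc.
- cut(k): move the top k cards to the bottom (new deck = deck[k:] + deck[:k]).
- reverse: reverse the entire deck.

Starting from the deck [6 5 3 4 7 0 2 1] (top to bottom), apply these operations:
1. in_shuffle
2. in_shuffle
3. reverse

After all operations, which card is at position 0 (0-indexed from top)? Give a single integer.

After op 1 (in_shuffle): [7 6 0 5 2 3 1 4]
After op 2 (in_shuffle): [2 7 3 6 1 0 4 5]
After op 3 (reverse): [5 4 0 1 6 3 7 2]
Position 0: card 5.

Answer: 5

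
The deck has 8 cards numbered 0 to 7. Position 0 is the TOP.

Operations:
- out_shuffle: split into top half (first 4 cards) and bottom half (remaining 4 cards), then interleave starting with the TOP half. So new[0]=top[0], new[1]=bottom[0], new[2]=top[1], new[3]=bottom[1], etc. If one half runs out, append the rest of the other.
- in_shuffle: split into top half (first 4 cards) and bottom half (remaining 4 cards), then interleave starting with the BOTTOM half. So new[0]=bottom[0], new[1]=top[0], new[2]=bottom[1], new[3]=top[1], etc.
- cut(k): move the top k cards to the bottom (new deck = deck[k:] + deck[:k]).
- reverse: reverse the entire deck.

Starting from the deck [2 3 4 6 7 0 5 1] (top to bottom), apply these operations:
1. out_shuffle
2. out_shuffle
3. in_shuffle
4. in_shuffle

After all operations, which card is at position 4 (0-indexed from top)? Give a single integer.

After op 1 (out_shuffle): [2 7 3 0 4 5 6 1]
After op 2 (out_shuffle): [2 4 7 5 3 6 0 1]
After op 3 (in_shuffle): [3 2 6 4 0 7 1 5]
After op 4 (in_shuffle): [0 3 7 2 1 6 5 4]
Position 4: card 1.

Answer: 1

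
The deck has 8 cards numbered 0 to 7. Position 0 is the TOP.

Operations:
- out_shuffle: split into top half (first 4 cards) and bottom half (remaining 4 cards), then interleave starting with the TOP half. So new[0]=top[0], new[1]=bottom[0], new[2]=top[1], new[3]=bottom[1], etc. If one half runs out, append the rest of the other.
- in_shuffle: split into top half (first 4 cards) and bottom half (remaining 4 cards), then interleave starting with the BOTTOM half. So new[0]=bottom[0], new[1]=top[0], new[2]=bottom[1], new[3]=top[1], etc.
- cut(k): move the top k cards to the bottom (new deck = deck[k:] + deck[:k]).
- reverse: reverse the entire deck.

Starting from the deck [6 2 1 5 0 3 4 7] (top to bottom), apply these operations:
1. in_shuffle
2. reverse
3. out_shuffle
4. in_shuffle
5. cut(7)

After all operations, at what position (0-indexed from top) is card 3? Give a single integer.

Answer: 0

Derivation:
After op 1 (in_shuffle): [0 6 3 2 4 1 7 5]
After op 2 (reverse): [5 7 1 4 2 3 6 0]
After op 3 (out_shuffle): [5 2 7 3 1 6 4 0]
After op 4 (in_shuffle): [1 5 6 2 4 7 0 3]
After op 5 (cut(7)): [3 1 5 6 2 4 7 0]
Card 3 is at position 0.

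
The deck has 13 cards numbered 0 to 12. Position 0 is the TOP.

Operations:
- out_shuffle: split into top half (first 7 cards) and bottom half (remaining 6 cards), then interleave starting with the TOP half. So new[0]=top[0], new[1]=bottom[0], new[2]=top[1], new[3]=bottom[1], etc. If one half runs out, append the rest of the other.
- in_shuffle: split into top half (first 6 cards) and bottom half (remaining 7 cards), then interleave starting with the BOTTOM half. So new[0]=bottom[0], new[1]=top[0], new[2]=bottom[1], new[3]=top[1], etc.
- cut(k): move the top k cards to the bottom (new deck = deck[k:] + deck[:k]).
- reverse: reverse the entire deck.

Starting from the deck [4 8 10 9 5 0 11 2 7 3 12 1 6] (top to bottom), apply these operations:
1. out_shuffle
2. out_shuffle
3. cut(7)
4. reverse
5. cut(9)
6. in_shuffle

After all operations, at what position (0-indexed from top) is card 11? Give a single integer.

After op 1 (out_shuffle): [4 2 8 7 10 3 9 12 5 1 0 6 11]
After op 2 (out_shuffle): [4 12 2 5 8 1 7 0 10 6 3 11 9]
After op 3 (cut(7)): [0 10 6 3 11 9 4 12 2 5 8 1 7]
After op 4 (reverse): [7 1 8 5 2 12 4 9 11 3 6 10 0]
After op 5 (cut(9)): [3 6 10 0 7 1 8 5 2 12 4 9 11]
After op 6 (in_shuffle): [8 3 5 6 2 10 12 0 4 7 9 1 11]
Card 11 is at position 12.

Answer: 12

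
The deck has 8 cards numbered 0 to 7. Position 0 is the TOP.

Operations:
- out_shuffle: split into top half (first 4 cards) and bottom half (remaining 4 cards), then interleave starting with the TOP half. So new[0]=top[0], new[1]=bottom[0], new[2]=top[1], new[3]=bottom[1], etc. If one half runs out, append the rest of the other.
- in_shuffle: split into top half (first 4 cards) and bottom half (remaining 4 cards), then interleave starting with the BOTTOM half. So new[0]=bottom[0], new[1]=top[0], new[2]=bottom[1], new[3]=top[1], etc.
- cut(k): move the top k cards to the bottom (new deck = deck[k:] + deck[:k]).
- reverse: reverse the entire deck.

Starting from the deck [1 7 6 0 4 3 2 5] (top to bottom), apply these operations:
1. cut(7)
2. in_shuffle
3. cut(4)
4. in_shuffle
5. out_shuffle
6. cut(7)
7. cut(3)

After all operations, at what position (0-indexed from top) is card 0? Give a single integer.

After op 1 (cut(7)): [5 1 7 6 0 4 3 2]
After op 2 (in_shuffle): [0 5 4 1 3 7 2 6]
After op 3 (cut(4)): [3 7 2 6 0 5 4 1]
After op 4 (in_shuffle): [0 3 5 7 4 2 1 6]
After op 5 (out_shuffle): [0 4 3 2 5 1 7 6]
After op 6 (cut(7)): [6 0 4 3 2 5 1 7]
After op 7 (cut(3)): [3 2 5 1 7 6 0 4]
Card 0 is at position 6.

Answer: 6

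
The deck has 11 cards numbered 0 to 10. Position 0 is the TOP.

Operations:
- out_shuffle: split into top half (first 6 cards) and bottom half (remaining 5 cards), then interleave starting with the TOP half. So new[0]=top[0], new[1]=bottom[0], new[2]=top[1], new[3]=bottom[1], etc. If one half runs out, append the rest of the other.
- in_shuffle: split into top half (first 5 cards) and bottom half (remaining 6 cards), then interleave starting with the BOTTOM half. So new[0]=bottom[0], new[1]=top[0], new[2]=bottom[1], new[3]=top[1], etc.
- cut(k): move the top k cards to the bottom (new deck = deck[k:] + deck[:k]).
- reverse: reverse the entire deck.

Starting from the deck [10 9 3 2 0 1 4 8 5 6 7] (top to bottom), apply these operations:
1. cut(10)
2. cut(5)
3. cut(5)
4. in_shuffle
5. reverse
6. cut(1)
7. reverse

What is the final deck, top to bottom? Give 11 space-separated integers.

After op 1 (cut(10)): [7 10 9 3 2 0 1 4 8 5 6]
After op 2 (cut(5)): [0 1 4 8 5 6 7 10 9 3 2]
After op 3 (cut(5)): [6 7 10 9 3 2 0 1 4 8 5]
After op 4 (in_shuffle): [2 6 0 7 1 10 4 9 8 3 5]
After op 5 (reverse): [5 3 8 9 4 10 1 7 0 6 2]
After op 6 (cut(1)): [3 8 9 4 10 1 7 0 6 2 5]
After op 7 (reverse): [5 2 6 0 7 1 10 4 9 8 3]

Answer: 5 2 6 0 7 1 10 4 9 8 3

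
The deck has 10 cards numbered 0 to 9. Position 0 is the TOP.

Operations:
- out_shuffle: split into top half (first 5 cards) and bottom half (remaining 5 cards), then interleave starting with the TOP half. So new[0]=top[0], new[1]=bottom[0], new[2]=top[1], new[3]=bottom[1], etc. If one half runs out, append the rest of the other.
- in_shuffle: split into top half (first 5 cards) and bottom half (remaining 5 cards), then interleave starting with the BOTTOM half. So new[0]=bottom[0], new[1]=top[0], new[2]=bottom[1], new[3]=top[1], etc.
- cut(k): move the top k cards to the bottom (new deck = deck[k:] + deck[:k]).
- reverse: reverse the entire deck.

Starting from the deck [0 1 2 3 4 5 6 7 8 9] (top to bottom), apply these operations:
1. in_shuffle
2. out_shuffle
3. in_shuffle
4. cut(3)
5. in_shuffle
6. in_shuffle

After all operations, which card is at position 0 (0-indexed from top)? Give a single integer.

After op 1 (in_shuffle): [5 0 6 1 7 2 8 3 9 4]
After op 2 (out_shuffle): [5 2 0 8 6 3 1 9 7 4]
After op 3 (in_shuffle): [3 5 1 2 9 0 7 8 4 6]
After op 4 (cut(3)): [2 9 0 7 8 4 6 3 5 1]
After op 5 (in_shuffle): [4 2 6 9 3 0 5 7 1 8]
After op 6 (in_shuffle): [0 4 5 2 7 6 1 9 8 3]
Position 0: card 0.

Answer: 0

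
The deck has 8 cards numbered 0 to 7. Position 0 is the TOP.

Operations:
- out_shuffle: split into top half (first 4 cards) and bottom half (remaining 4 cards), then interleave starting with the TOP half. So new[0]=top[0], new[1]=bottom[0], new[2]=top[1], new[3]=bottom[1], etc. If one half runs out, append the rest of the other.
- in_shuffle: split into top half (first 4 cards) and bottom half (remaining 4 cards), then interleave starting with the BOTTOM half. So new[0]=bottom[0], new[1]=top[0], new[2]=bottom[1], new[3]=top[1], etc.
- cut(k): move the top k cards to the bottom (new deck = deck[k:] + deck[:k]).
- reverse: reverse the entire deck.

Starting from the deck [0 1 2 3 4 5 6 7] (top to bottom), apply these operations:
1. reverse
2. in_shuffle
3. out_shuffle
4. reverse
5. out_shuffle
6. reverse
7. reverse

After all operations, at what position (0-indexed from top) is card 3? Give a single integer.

After op 1 (reverse): [7 6 5 4 3 2 1 0]
After op 2 (in_shuffle): [3 7 2 6 1 5 0 4]
After op 3 (out_shuffle): [3 1 7 5 2 0 6 4]
After op 4 (reverse): [4 6 0 2 5 7 1 3]
After op 5 (out_shuffle): [4 5 6 7 0 1 2 3]
After op 6 (reverse): [3 2 1 0 7 6 5 4]
After op 7 (reverse): [4 5 6 7 0 1 2 3]
Card 3 is at position 7.

Answer: 7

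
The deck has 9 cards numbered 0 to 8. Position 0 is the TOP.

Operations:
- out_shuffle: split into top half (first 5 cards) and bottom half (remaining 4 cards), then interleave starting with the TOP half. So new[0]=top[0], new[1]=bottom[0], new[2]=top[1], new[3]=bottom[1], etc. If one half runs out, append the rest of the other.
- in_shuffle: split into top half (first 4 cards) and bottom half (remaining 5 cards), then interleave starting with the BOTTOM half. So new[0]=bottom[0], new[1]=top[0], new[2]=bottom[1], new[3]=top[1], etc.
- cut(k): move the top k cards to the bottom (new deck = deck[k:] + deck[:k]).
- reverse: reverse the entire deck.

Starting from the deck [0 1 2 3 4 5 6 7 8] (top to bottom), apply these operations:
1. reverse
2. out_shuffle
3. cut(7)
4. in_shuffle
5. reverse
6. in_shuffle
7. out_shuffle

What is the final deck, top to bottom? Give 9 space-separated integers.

After op 1 (reverse): [8 7 6 5 4 3 2 1 0]
After op 2 (out_shuffle): [8 3 7 2 6 1 5 0 4]
After op 3 (cut(7)): [0 4 8 3 7 2 6 1 5]
After op 4 (in_shuffle): [7 0 2 4 6 8 1 3 5]
After op 5 (reverse): [5 3 1 8 6 4 2 0 7]
After op 6 (in_shuffle): [6 5 4 3 2 1 0 8 7]
After op 7 (out_shuffle): [6 1 5 0 4 8 3 7 2]

Answer: 6 1 5 0 4 8 3 7 2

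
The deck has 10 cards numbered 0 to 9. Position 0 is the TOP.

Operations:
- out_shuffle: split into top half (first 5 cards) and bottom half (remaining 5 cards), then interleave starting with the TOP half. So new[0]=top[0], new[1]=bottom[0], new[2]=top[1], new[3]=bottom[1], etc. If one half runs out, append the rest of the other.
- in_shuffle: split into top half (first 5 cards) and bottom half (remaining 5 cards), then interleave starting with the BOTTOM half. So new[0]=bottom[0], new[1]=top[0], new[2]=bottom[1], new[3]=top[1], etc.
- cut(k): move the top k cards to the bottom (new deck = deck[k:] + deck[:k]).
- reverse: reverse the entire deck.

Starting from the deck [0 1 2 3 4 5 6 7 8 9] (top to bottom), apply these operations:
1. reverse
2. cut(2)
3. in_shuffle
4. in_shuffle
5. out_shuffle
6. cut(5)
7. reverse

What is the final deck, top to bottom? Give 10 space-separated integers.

After op 1 (reverse): [9 8 7 6 5 4 3 2 1 0]
After op 2 (cut(2)): [7 6 5 4 3 2 1 0 9 8]
After op 3 (in_shuffle): [2 7 1 6 0 5 9 4 8 3]
After op 4 (in_shuffle): [5 2 9 7 4 1 8 6 3 0]
After op 5 (out_shuffle): [5 1 2 8 9 6 7 3 4 0]
After op 6 (cut(5)): [6 7 3 4 0 5 1 2 8 9]
After op 7 (reverse): [9 8 2 1 5 0 4 3 7 6]

Answer: 9 8 2 1 5 0 4 3 7 6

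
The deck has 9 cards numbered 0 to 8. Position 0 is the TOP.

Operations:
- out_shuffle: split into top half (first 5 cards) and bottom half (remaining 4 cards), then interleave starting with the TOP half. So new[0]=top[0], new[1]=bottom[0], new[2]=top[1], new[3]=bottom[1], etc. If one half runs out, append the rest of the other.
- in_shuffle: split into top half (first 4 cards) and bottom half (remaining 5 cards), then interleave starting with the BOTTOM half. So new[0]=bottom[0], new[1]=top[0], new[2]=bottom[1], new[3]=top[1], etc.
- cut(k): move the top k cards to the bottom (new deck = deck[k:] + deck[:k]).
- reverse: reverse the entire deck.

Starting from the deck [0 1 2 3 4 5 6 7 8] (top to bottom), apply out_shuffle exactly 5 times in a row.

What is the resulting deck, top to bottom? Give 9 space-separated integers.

After op 1 (out_shuffle): [0 5 1 6 2 7 3 8 4]
After op 2 (out_shuffle): [0 7 5 3 1 8 6 4 2]
After op 3 (out_shuffle): [0 8 7 6 5 4 3 2 1]
After op 4 (out_shuffle): [0 4 8 3 7 2 6 1 5]
After op 5 (out_shuffle): [0 2 4 6 8 1 3 5 7]

Answer: 0 2 4 6 8 1 3 5 7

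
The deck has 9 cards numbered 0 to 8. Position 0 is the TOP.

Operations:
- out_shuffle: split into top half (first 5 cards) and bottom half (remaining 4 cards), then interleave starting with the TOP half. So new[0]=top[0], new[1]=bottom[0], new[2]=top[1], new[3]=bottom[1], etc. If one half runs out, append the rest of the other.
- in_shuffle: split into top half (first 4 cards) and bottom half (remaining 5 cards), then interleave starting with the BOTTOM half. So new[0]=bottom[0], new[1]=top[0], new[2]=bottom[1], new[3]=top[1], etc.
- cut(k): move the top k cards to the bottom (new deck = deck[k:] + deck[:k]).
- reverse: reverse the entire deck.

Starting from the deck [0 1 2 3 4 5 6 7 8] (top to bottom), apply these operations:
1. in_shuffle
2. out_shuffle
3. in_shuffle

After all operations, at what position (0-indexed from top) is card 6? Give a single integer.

Answer: 8

Derivation:
After op 1 (in_shuffle): [4 0 5 1 6 2 7 3 8]
After op 2 (out_shuffle): [4 2 0 7 5 3 1 8 6]
After op 3 (in_shuffle): [5 4 3 2 1 0 8 7 6]
Card 6 is at position 8.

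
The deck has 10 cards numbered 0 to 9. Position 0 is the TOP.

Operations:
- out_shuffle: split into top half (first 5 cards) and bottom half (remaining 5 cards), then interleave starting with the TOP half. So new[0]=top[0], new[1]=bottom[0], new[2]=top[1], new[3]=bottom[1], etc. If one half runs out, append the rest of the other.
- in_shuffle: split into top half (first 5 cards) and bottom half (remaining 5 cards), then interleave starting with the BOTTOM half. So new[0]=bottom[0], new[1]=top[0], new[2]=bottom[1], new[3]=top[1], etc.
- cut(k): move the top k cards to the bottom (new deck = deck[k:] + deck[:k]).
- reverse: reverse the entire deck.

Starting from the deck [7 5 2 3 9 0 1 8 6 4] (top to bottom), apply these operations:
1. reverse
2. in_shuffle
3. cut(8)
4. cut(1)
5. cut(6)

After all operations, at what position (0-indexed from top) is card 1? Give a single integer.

Answer: 2

Derivation:
After op 1 (reverse): [4 6 8 1 0 9 3 2 5 7]
After op 2 (in_shuffle): [9 4 3 6 2 8 5 1 7 0]
After op 3 (cut(8)): [7 0 9 4 3 6 2 8 5 1]
After op 4 (cut(1)): [0 9 4 3 6 2 8 5 1 7]
After op 5 (cut(6)): [8 5 1 7 0 9 4 3 6 2]
Card 1 is at position 2.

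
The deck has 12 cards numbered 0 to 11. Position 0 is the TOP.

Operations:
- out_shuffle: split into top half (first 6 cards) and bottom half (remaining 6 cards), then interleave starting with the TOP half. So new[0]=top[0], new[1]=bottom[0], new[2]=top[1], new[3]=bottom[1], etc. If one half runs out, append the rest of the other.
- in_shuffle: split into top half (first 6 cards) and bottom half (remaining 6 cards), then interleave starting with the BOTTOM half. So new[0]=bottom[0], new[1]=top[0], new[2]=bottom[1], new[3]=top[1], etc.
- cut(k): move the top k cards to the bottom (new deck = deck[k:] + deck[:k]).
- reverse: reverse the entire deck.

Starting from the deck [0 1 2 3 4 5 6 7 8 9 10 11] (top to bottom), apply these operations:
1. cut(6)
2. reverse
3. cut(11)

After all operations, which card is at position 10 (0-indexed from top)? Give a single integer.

After op 1 (cut(6)): [6 7 8 9 10 11 0 1 2 3 4 5]
After op 2 (reverse): [5 4 3 2 1 0 11 10 9 8 7 6]
After op 3 (cut(11)): [6 5 4 3 2 1 0 11 10 9 8 7]
Position 10: card 8.

Answer: 8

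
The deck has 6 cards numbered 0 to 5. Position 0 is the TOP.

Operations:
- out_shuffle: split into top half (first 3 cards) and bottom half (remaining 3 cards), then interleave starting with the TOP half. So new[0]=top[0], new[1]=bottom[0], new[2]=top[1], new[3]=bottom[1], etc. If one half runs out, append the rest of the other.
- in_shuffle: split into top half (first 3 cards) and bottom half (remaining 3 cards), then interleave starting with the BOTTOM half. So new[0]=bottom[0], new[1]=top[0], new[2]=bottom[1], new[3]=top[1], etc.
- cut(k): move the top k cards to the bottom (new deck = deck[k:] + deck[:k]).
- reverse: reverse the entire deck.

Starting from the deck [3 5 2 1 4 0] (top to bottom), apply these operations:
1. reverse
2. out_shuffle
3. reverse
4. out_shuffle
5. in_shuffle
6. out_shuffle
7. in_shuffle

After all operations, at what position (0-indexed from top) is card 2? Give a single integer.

After op 1 (reverse): [0 4 1 2 5 3]
After op 2 (out_shuffle): [0 2 4 5 1 3]
After op 3 (reverse): [3 1 5 4 2 0]
After op 4 (out_shuffle): [3 4 1 2 5 0]
After op 5 (in_shuffle): [2 3 5 4 0 1]
After op 6 (out_shuffle): [2 4 3 0 5 1]
After op 7 (in_shuffle): [0 2 5 4 1 3]
Card 2 is at position 1.

Answer: 1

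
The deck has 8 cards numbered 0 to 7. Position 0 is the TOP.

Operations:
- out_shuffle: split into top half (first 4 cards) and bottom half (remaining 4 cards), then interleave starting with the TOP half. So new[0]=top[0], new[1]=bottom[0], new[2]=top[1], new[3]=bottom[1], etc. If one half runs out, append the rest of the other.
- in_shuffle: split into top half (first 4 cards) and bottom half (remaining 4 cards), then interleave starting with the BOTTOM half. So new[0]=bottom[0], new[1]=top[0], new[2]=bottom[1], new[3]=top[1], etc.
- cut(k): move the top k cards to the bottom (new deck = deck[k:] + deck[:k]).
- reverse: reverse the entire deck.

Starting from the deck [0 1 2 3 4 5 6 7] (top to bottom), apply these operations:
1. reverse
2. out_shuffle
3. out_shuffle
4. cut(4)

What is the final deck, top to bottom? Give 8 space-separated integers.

After op 1 (reverse): [7 6 5 4 3 2 1 0]
After op 2 (out_shuffle): [7 3 6 2 5 1 4 0]
After op 3 (out_shuffle): [7 5 3 1 6 4 2 0]
After op 4 (cut(4)): [6 4 2 0 7 5 3 1]

Answer: 6 4 2 0 7 5 3 1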